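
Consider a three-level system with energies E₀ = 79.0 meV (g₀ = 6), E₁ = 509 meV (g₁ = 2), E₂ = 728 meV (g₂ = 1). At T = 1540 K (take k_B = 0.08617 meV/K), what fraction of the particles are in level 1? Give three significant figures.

k_BT = 0.08617 × 1540 K = 132.70 meV.
Eᵢ/kT = 0.59533, 3.8357, 5.4861.
Z = Σ gᵢe^(−Eᵢ/kT) = 6·e^(−0.59533) + 2·e^(−3.8357) + 1·e^(−5.4861) = 3.3083 + 0.043172 + 0.0041440 = 3.3556.
P₁ = g₁ e^(−E₁/kT) / Z = 0.043172/3.3556 = 0.0129.

0.0129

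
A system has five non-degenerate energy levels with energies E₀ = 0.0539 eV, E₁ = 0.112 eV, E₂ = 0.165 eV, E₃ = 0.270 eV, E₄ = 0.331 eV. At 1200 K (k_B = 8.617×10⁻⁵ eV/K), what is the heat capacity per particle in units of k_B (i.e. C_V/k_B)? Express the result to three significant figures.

0.476

k_BT = 8.617×10⁻⁵ × 1200 K = 0.10340 eV.
Eᵢ/kT = 0.52128, 1.0832, 1.5957, 2.6112, 3.2012.
Z = Σ e^(−Eᵢ/kT) = e^(−0.52128) + e^(−1.0832) + e^(−1.5957) + e^(−2.6112) + e^(−3.2012) = 0.59376 + 0.33851 + 0.20277 + 0.073446 + 0.040713 = 1.2492.
⟨E⟩ = 0.10941 eV, ⟨E²⟩ = 0.017056 eV².
C_V/k_B = (⟨E²⟩ − ⟨E⟩²)/(kT)² = (0.017056 − 0.011971)/0.010692 = 0.476.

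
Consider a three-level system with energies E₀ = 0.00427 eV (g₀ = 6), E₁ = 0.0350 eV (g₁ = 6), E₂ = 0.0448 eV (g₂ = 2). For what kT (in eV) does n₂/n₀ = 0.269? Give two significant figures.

n₂/n₀ = (g₂/g₀) exp[−(E₂−E₀)/kT] = 0.269.
⇒ (E₂−E₀)/kT = ln((2/6)/0.269) = ln(1.239) = 0.2143.
kT = 0.04053 eV / 0.2143 = 0.19 eV.

0.19 eV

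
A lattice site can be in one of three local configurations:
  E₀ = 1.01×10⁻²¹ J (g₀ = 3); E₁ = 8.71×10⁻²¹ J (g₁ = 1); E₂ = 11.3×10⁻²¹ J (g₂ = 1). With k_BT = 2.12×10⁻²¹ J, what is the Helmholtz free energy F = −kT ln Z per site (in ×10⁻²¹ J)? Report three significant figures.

-1.34 ×10⁻²¹ J

Eᵢ/kT = 0.47642, 4.1085, 5.3302.
Z = Σ gᵢe^(−Eᵢ/kT) = 3·e^(−0.47642) + 1·e^(−4.1085) + 1·e^(−5.3302) = 1.8630 + 0.016432 + 0.0048431 = 1.8843.
F = −kT ln Z = −2.12 × ln(1.8843) = −2.12 × 0.63356 = -1.34 ×10⁻²¹ J.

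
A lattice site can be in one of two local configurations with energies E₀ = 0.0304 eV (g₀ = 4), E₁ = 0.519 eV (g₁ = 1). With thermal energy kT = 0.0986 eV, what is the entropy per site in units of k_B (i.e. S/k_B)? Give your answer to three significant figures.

1.40

Eᵢ/kT = 0.30832, 5.2637.
Z = Σ gᵢe^(−Eᵢ/kT) = 4·e^(−0.30832) + 1·e^(−5.2637) = 2.9387 + 0.0051761 = 2.9439.
⟨E⟩ = Σ EᵢPᵢ = 0.031259 eV.
S/k_B = ln Z + ⟨E⟩/kT = ln(2.9439) + 0.031259/0.0986 = 1.0797 + 0.31703 = 1.40.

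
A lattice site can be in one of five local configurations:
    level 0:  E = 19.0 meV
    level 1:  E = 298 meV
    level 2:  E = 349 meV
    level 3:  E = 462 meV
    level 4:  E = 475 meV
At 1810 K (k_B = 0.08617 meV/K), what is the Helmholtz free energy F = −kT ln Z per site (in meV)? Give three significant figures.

k_BT = 0.08617 × 1810 K = 155.97 meV.
Eᵢ/kT = 0.12182, 1.9106, 2.2376, 2.9621, 3.0455.
Z = Σ e^(−Eᵢ/kT) = e^(−0.12182) + e^(−1.9106) + e^(−2.2376) + e^(−2.9621) + e^(−3.0455) = 0.88531 + 0.14799 + 0.10671 + 0.051710 + 0.047573 = 1.2393.
F = −kT ln Z = −155.97 × ln(1.2393) = −155.97 × 0.21455 = -33.5 meV.

-33.5 meV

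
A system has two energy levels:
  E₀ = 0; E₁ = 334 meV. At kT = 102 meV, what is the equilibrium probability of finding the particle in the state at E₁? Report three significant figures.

Eᵢ/kT = 0, 3.2745.
Z = Σ e^(−Eᵢ/kT) = e^(−0) + e^(−3.2745) = 1.0000 + 0.037836 = 1.0378.
P₁ = e^(−E₁/kT) / Z = 0.037836/1.0378 = 0.0365.

0.0365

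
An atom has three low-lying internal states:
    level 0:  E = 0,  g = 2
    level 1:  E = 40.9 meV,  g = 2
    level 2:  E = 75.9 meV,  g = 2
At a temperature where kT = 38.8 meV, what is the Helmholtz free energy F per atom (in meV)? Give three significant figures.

Eᵢ/kT = 0, 1.0541, 1.9562.
Z = Σ gᵢe^(−Eᵢ/kT) = 2·e^(−0) + 2·e^(−1.0541) + 2·e^(−1.9562) = 2.0000 + 0.69701 + 0.28279 = 2.9798.
F = −kT ln Z = −38.8 × ln(2.9798) = −38.8 × 1.0919 = -42.4 meV.

-42.4 meV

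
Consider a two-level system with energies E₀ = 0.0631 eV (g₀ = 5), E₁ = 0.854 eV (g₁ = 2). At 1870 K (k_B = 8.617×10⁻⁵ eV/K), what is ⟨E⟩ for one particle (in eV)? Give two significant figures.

0.065 eV

k_BT = 8.617×10⁻⁵ × 1870 K = 0.1611 eV.
Eᵢ/kT = 0.3917, 5.301.
Z = Σ gᵢe^(−Eᵢ/kT) = 5·e^(−0.3917) + 2·e^(−5.301) = 3.380 + 0.009973 = 3.390.
⟨E⟩ = Σ Eᵢ gᵢe^(−Eᵢ/kT) / Z = (0.0631·3.380 + 0.854·0.009973) / 3.390 = 0.065 eV.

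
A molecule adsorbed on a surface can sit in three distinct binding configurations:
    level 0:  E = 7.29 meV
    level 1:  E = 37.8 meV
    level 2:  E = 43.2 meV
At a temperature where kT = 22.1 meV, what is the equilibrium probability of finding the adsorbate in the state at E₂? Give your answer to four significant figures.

0.1360

Eᵢ/kT = 0.329864, 1.71041, 1.95475.
Z = Σ e^(−Eᵢ/kT) = e^(−0.329864) + e^(−1.71041) + e^(−1.95475) = 0.719022 + 0.180792 + 0.141600 = 1.04141.
P₂ = e^(−E₂/kT) / Z = 0.141600/1.04141 = 0.1360.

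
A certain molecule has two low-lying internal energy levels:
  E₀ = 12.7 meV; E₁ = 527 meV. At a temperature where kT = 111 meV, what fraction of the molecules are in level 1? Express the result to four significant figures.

0.009629

Eᵢ/kT = 0.114414, 4.74775.
Z = Σ e^(−Eᵢ/kT) = e^(−0.114414) + e^(−4.74775) = 0.891889 + 0.00867118 = 0.900560.
P₁ = e^(−E₁/kT) / Z = 0.00867118/0.900560 = 0.009629.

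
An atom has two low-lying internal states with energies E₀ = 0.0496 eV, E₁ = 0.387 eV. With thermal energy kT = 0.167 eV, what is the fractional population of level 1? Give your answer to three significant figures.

Eᵢ/kT = 0.29701, 2.3174.
Z = Σ e^(−Eᵢ/kT) = e^(−0.29701) + e^(−2.3174) = 0.74304 + 0.098529 = 0.84157.
P₁ = e^(−E₁/kT) / Z = 0.098529/0.84157 = 0.117.

0.117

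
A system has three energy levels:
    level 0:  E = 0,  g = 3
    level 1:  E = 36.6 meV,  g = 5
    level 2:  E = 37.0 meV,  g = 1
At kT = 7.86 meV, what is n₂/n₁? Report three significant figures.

0.190

n₂/n₁ = (g₂/g₁) exp[−(E₂−E₁)/kT] = (1/5) × exp(−(0.4 meV)/(7.86 meV)) = (1/5) × exp(-0.050891) = 0.190.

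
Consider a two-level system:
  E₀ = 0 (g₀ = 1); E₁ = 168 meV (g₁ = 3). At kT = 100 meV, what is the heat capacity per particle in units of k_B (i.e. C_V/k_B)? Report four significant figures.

Eᵢ/kT = 0, 1.68000.
Z = Σ gᵢe^(−Eᵢ/kT) = 1·e^(−0) + 3·e^(−1.68000) = 1.00000 + 0.559122 = 1.55912.
⟨E⟩ = 60.2471 meV, ⟨E²⟩ = 10121.5 meV².
C_V/k_B = (⟨E²⟩ − ⟨E⟩²)/(kT)² = (10121.5 − 3629.71)/10000.0 = 0.6492.

0.6492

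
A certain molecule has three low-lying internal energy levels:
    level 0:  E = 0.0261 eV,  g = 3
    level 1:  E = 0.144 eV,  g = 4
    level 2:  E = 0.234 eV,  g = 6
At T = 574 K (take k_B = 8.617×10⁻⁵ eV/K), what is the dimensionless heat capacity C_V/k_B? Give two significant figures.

k_BT = 8.617×10⁻⁵ × 574 K = 0.04946 eV.
Eᵢ/kT = 0.5277, 2.911, 4.731.
Z = Σ gᵢe^(−Eᵢ/kT) = 3·e^(−0.5277) + 4·e^(−2.911) + 6·e^(−4.731) = 1.770 + 0.2177 + 0.05291 = 2.041.
⟨E⟩ = 0.04406 eV, ⟨E²⟩ = 0.004222 eV².
C_V/k_B = (⟨E²⟩ − ⟨E⟩²)/(kT)² = (0.004222 − 0.001941)/0.002446 = 0.93.

0.93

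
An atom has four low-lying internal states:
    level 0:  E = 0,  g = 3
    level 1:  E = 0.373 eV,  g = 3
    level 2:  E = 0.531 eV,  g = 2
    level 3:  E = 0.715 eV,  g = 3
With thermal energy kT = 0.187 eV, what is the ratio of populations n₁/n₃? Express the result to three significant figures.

6.23

n₁/n₃ = (g₁/g₃) exp[−(E₁−E₃)/kT] = (3/3) × exp(−(-0.342 eV)/(0.187 eV)) = (3/3) × exp(1.8289) = 6.23.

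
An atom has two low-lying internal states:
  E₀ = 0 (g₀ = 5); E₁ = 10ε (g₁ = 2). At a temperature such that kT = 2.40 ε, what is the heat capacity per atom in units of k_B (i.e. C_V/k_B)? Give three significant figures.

Eᵢ/kT = 0, 4.1667.
Z = Σ gᵢe^(−Eᵢ/kT) = 5·e^(−0) + 2·e^(−4.1667) = 5.0000 + 0.031007 = 5.0310.
⟨E⟩ = 0.061632 ε, ⟨E²⟩ = 0.61632 ε².
C_V/k_B = (⟨E²⟩ − ⟨E⟩²)/(kT)² = (0.61632 − 0.0037985)/5.7600 = 0.106.

0.106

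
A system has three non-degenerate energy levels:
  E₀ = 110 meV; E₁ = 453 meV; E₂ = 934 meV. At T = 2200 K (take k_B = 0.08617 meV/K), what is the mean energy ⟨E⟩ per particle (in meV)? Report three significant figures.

167 meV

k_BT = 0.08617 × 2200 K = 189.57 meV.
Eᵢ/kT = 0.58026, 2.3896, 4.9269.
Z = Σ e^(−Eᵢ/kT) = e^(−0.58026) + e^(−2.3896) + e^(−4.9269) = 0.55975 + 0.091666 + 0.0072489 = 0.65866.
⟨E⟩ = Σ Eᵢ e^(−Eᵢ/kT) / Z = (110·0.55975 + 453·0.091666 + 934·0.0072489) / 0.65866 = 167 meV.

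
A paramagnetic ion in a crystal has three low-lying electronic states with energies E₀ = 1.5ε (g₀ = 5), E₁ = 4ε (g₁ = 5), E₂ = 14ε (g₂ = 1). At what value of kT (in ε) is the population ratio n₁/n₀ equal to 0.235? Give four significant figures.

1.726 ε

n₁/n₀ = (g₁/g₀) exp[−(E₁−E₀)/kT] = 0.235.
⇒ (E₁−E₀)/kT = ln((5/5)/0.235) = ln(4.25532) = 1.44817.
kT = 2.5ε / 1.44817 = 1.726 ε.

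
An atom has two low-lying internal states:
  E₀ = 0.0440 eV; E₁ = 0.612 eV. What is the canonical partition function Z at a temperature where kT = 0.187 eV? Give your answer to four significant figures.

Eᵢ/kT = 0.235294, 3.27273.
Z = Σ e^(−Eᵢ/kT) = e^(−0.235294) + e^(−3.27273) = 0.790338 + 0.0379028 = 0.828241.

Z = 0.8282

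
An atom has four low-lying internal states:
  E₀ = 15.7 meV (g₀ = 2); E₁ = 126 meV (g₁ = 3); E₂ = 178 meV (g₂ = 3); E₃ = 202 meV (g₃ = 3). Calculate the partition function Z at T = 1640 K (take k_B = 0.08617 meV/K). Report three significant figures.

Z = 4.59

k_BT = 0.08617 × 1640 K = 141.32 meV.
Eᵢ/kT = 0.11110, 0.89159, 1.2596, 1.4294.
Z = Σ gᵢe^(−Eᵢ/kT) = 2·e^(−0.11110) + 3·e^(−0.89159) + 3·e^(−1.2596) + 3·e^(−1.4294) = 1.7897 + 1.2300 + 0.85130 + 0.71836 = 4.5894.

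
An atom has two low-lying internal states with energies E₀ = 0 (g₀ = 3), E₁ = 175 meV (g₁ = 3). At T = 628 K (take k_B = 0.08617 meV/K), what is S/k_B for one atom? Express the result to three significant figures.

k_BT = 0.08617 × 628 K = 54.115 meV.
Eᵢ/kT = 0, 3.2339.
Z = Σ gᵢe^(−Eᵢ/kT) = 3·e^(−0) + 3·e^(−3.2339) = 3.0000 + 0.11821 = 3.1182.
⟨E⟩ = Σ EᵢPᵢ = 6.6342 meV.
S/k_B = ln Z + ⟨E⟩/kT = ln(3.1182) + 6.6342/54.115 = 1.1373 + 0.12259 = 1.26.

1.26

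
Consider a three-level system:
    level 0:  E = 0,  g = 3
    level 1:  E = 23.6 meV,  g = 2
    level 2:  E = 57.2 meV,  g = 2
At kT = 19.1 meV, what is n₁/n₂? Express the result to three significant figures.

5.81

n₁/n₂ = (g₁/g₂) exp[−(E₁−E₂)/kT] = (2/2) × exp(−(-33.6 meV)/(19.1 meV)) = (2/2) × exp(1.7592) = 5.81.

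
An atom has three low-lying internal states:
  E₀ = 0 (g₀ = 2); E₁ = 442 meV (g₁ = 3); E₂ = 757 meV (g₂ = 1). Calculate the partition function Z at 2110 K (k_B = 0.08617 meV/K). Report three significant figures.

k_BT = 0.08617 × 2110 K = 181.82 meV.
Eᵢ/kT = 0, 2.4310, 4.1635.
Z = Σ gᵢe^(−Eᵢ/kT) = 2·e^(−0) + 3·e^(−2.4310) + 1·e^(−4.1635) = 2.0000 + 0.26385 + 0.015553 = 2.2794.

Z = 2.28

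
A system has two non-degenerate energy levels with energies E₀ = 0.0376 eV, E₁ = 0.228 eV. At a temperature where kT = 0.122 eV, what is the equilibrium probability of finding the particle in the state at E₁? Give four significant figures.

Eᵢ/kT = 0.308197, 1.86885.
Z = Σ e^(−Eᵢ/kT) = e^(−0.308197) + e^(−1.86885) = 0.734771 + 0.154301 = 0.889072.
P₁ = e^(−E₁/kT) / Z = 0.154301/0.889072 = 0.1736.

0.1736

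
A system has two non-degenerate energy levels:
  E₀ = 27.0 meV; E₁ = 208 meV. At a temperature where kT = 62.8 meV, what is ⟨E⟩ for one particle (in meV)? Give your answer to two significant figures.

37 meV

Eᵢ/kT = 0.4299, 3.312.
Z = Σ e^(−Eᵢ/kT) = e^(−0.4299) + e^(−3.312) = 0.6506 + 0.03644 = 0.6870.
⟨E⟩ = Σ Eᵢ e^(−Eᵢ/kT) / Z = (27.0·0.6506 + 208·0.03644) / 0.6870 = 37 meV.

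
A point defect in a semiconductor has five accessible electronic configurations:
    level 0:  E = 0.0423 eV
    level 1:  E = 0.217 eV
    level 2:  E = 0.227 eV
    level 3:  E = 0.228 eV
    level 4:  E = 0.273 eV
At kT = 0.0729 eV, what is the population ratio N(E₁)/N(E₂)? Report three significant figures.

n₁/n₂ = exp[−(E₁−E₂)/kT] = exp(−(-0.010 eV)/(0.0729 eV)) = exp(0.13717) = 1.15.

1.15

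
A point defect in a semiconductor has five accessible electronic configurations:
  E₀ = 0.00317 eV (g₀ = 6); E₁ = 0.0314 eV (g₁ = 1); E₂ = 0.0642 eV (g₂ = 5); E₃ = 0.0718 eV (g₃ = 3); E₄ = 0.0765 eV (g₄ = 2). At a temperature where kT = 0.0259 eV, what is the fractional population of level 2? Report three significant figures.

Eᵢ/kT = 0.12239, 1.2124, 2.4788, 2.7722, 2.9537.
Z = Σ gᵢe^(−Eᵢ/kT) = 6·e^(−0.12239) + 1·e^(−1.2124) + 5·e^(−2.4788) + 3·e^(−2.7722) + 2·e^(−2.9537) = 5.3088 + 0.29748 + 0.41922 + 0.18757 + 0.10429 = 6.3174.
P₂ = g₂ e^(−E₂/kT) / Z = 0.41922/6.3174 = 0.0664.

0.0664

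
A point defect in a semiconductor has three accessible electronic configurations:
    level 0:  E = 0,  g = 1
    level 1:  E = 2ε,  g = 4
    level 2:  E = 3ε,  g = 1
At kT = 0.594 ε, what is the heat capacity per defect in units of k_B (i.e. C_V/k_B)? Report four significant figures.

1.321

Eᵢ/kT = 0, 3.36700, 5.05051.
Z = Σ gᵢe^(−Eᵢ/kT) = 1·e^(−0) + 4·e^(−3.36700) + 1·e^(−5.05051) = 1.00000 + 0.137972 + 0.00640607 = 1.14438.
⟨E⟩ = 0.257923 ε, ⟨E²⟩ = 0.532640 ε².
C_V/k_B = (⟨E²⟩ − ⟨E⟩²)/(kT)² = (0.532640 − 0.0665243)/0.352836 = 1.321.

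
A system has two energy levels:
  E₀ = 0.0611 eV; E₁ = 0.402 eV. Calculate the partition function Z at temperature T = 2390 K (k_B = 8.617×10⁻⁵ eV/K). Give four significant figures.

Z = 0.8853

k_BT = 8.617×10⁻⁵ × 2390 K = 0.205946 eV.
Eᵢ/kT = 0.296680, 1.95197.
Z = Σ e^(−Eᵢ/kT) = e^(−0.296680) + e^(−1.95197) = 0.743282 + 0.141994 = 0.885276.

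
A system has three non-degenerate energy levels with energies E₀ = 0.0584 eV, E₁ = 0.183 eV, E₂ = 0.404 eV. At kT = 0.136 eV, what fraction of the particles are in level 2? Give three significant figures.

0.0533

Eᵢ/kT = 0.42941, 1.3456, 2.9706.
Z = Σ e^(−Eᵢ/kT) = e^(−0.42941) + e^(−1.3456) + e^(−2.9706) = 0.65089 + 0.26038 + 0.051273 = 0.96254.
P₂ = e^(−E₂/kT) / Z = 0.051273/0.96254 = 0.0533.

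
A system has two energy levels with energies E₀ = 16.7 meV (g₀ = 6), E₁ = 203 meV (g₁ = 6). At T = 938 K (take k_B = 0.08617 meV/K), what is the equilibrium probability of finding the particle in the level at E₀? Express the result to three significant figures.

0.909

k_BT = 0.08617 × 938 K = 80.827 meV.
Eᵢ/kT = 0.20661, 2.5115.
Z = Σ gᵢe^(−Eᵢ/kT) = 6·e^(−0.20661) + 6·e^(−2.5115) = 4.8800 + 0.48688 = 5.3669.
P₀ = g₀ e^(−E₀/kT) / Z = 4.8800/5.3669 = 0.909.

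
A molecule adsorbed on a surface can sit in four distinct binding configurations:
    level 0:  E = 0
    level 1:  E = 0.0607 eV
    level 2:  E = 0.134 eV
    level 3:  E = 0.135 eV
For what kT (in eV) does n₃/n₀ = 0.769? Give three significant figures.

0.514 eV

n₃/n₀ = exp[−(E₃−E₀)/kT] = 0.769.
⇒ (E₃−E₀)/kT = ln(1/0.769) = ln(1.3004) = 0.26267.
kT = 0.135 eV / 0.26267 = 0.514 eV.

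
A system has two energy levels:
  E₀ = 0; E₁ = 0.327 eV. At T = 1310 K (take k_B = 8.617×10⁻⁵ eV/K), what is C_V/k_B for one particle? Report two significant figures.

0.42

k_BT = 8.617×10⁻⁵ × 1310 K = 0.1129 eV.
Eᵢ/kT = 0, 2.896.
Z = Σ e^(−Eᵢ/kT) = e^(−0) + e^(−2.896) = 1.000 + 0.05524 = 1.055.
⟨E⟩ = 0.01712 eV, ⟨E²⟩ = 0.005599 eV².
C_V/k_B = (⟨E²⟩ − ⟨E⟩²)/(kT)² = (0.005599 − 0.0002931)/0.01275 = 0.42.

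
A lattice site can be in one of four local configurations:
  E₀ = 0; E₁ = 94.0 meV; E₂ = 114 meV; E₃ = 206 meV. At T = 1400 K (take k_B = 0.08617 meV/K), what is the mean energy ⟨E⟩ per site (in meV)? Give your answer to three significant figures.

k_BT = 0.08617 × 1400 K = 120.64 meV.
Eᵢ/kT = 0, 0.77918, 0.94496, 1.7076.
Z = Σ e^(−Eᵢ/kT) = e^(−0) + e^(−0.77918) + e^(−0.94496) + e^(−1.7076) = 1.0000 + 0.45878 + 0.38870 + 0.18130 = 2.0288.
⟨E⟩ = Σ Eᵢ e^(−Eᵢ/kT) / Z = (0·1.0000 + 94.0·0.45878 + 114·0.38870 + 206·0.18130) / 2.0288 = 61.5 meV.

61.5 meV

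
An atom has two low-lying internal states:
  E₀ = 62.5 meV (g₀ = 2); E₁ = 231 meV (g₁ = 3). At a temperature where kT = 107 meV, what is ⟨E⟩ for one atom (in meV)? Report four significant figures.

102.4 meV

Eᵢ/kT = 0.584112, 2.15888.
Z = Σ gᵢe^(−Eᵢ/kT) = 2·e^(−0.584112) + 3·e^(−2.15888) = 1.11520 + 0.346363 = 1.46156.
⟨E⟩ = Σ Eᵢ gᵢe^(−Eᵢ/kT) / Z = (62.5·1.11520 + 231·0.346363) / 1.46156 = 102.4 meV.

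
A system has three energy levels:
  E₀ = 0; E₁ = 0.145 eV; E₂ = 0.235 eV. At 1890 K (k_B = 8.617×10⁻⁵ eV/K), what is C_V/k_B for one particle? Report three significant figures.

0.312

k_BT = 8.617×10⁻⁵ × 1890 K = 0.16286 eV.
Eᵢ/kT = 0, 0.89034, 1.4430.
Z = Σ e^(−Eᵢ/kT) = e^(−0) + e^(−0.89034) + e^(−1.4430) = 1.0000 + 0.41052 + 0.23622 = 1.6467.
⟨E⟩ = 0.069859 eV, ⟨E²⟩ = 0.013164 eV².
C_V/k_B = (⟨E²⟩ − ⟨E⟩²)/(kT)² = (0.013164 − 0.0048803)/0.026523 = 0.312.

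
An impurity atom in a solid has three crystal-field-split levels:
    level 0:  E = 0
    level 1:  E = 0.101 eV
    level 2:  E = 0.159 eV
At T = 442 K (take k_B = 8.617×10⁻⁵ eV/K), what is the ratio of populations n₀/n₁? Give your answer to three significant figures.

14.2

k_BT = 8.617×10⁻⁵ × 442 K = 0.038087 eV.
n₀/n₁ = exp[−(E₀−E₁)/kT] = exp(−(-0.101 eV)/(0.038087 eV)) = exp(2.6518) = 14.2.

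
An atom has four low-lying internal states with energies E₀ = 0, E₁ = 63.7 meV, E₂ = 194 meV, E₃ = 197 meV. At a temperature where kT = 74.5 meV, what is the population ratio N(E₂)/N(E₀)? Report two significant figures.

0.074

n₂/n₀ = exp[−(E₂−E₀)/kT] = exp(−(194 meV)/(74.5 meV)) = exp(-2.604) = 0.074.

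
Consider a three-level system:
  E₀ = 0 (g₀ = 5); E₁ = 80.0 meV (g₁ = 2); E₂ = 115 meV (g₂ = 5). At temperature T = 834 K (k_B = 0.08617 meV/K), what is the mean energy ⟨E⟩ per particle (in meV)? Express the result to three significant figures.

k_BT = 0.08617 × 834 K = 71.866 meV.
Eᵢ/kT = 0, 1.1132, 1.6002.
Z = Σ gᵢe^(−Eᵢ/kT) = 5·e^(−0) + 2·e^(−1.1132) + 5·e^(−1.6002) = 5.0000 + 0.65701 + 1.0093 = 6.6663.
⟨E⟩ = Σ Eᵢ gᵢe^(−Eᵢ/kT) / Z = (0·5.0000 + 80.0·0.65701 + 115·1.0093) / 6.6663 = 25.3 meV.

25.3 meV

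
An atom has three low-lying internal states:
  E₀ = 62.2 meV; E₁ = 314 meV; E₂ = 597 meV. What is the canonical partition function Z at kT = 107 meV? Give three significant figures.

Z = 0.616

Eᵢ/kT = 0.58131, 2.9346, 5.5794.
Z = Σ e^(−Eᵢ/kT) = e^(−0.58131) + e^(−2.9346) + e^(−5.5794) = 0.55917 + 0.053152 + 0.0037748 = 0.61610.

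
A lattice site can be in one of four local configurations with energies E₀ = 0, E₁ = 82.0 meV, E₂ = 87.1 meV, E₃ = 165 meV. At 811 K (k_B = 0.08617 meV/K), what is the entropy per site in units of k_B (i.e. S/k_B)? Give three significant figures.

k_BT = 0.08617 × 811 K = 69.884 meV.
Eᵢ/kT = 0, 1.1734, 1.2464, 2.3611.
Z = Σ e^(−Eᵢ/kT) = e^(−0) + e^(−1.1734) + e^(−1.2464) + e^(−2.3611) = 1.0000 + 0.30931 + 0.28754 + 0.094316 = 1.6912.
⟨E⟩ = Σ EᵢPᵢ = 39.008 meV.
S/k_B = ln Z + ⟨E⟩/kT = ln(1.6912) + 39.008/69.884 = 0.52544 + 0.55818 = 1.08.

1.08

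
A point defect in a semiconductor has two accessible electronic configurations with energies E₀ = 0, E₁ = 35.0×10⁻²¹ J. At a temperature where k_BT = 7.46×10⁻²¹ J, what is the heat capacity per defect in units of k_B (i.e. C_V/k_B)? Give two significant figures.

Eᵢ/kT = 0, 4.692.
Z = Σ e^(−Eᵢ/kT) = e^(−0) + e^(−4.692) = 1.000 + 0.009168 = 1.009.
⟨E⟩ = 0.3180, ⟨E²⟩ = 11.13.
C_V/k_B = (⟨E²⟩ − ⟨E⟩²)/(kT)² = (11.13 − 0.1011)/55.65 = 0.20.

0.20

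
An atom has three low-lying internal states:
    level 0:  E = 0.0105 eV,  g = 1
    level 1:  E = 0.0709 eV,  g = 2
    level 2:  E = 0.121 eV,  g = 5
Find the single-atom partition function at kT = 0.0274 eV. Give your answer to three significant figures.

Z = 0.892

Eᵢ/kT = 0.38321, 2.5876, 4.4161.
Z = Σ gᵢe^(−Eᵢ/kT) = 1·e^(−0.38321) + 2·e^(−2.5876) + 5·e^(−4.4161) = 0.68167 + 0.15040 + 0.060406 = 0.89248.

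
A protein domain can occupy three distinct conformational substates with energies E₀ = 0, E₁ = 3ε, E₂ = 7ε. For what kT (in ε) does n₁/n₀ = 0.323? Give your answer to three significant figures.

2.65 ε

n₁/n₀ = exp[−(E₁−E₀)/kT] = 0.323.
⇒ (E₁−E₀)/kT = ln(1/0.323) = ln(3.0960) = 1.1301.
kT = 3ε / 1.1301 = 2.65 ε.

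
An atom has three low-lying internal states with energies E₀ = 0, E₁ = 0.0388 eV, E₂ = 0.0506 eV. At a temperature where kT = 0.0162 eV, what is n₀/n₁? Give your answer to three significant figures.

n₀/n₁ = exp[−(E₀−E₁)/kT] = exp(−(-0.0388 eV)/(0.0162 eV)) = exp(2.3951) = 11.0.

11.0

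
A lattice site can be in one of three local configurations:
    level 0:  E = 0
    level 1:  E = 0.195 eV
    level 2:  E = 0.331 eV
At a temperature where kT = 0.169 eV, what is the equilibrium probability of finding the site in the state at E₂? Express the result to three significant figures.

0.0968

Eᵢ/kT = 0, 1.1538, 1.9586.
Z = Σ e^(−Eᵢ/kT) = e^(−0) + e^(−1.1538) + e^(−1.9586) = 1.0000 + 0.31544 + 0.14106 = 1.4565.
P₂ = e^(−E₂/kT) / Z = 0.14106/1.4565 = 0.0968.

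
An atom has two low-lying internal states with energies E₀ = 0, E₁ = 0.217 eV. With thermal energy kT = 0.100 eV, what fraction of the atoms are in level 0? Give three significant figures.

0.898

Eᵢ/kT = 0, 2.1700.
Z = Σ e^(−Eᵢ/kT) = e^(−0) + e^(−2.1700) = 1.0000 + 0.11418 = 1.1142.
P₀ = e^(−E₀/kT) / Z = 1.0000/1.1142 = 0.898.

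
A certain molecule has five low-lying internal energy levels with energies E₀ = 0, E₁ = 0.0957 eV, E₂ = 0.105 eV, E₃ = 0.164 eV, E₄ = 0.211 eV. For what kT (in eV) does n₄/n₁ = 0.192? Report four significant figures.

0.06987 eV

n₄/n₁ = exp[−(E₄−E₁)/kT] = 0.192.
⇒ (E₄−E₁)/kT = ln(1/0.192) = ln(5.20833) = 1.65026.
kT = 0.1153 eV / 1.65026 = 0.06987 eV.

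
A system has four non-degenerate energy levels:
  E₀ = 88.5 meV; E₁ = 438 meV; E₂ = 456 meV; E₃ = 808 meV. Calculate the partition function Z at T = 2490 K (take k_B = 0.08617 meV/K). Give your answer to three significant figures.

k_BT = 0.08617 × 2490 K = 214.56 meV.
Eᵢ/kT = 0.41247, 2.0414, 2.1253, 3.7658.
Z = Σ e^(−Eᵢ/kT) = e^(−0.41247) + e^(−2.0414) + e^(−2.1253) + e^(−3.7658) = 0.66201 + 0.12985 + 0.11940 + 0.023149 = 0.93441.

Z = 0.934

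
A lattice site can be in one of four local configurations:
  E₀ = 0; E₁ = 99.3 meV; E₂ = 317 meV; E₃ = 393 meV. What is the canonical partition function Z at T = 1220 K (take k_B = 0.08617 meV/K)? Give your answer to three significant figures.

Z = 1.46

k_BT = 0.08617 × 1220 K = 105.13 meV.
Eᵢ/kT = 0, 0.94454, 3.0153, 3.7382.
Z = Σ e^(−Eᵢ/kT) = e^(−0) + e^(−0.94454) + e^(−3.0153) + e^(−3.7382) = 1.0000 + 0.38886 + 0.049031 + 0.023797 = 1.4617.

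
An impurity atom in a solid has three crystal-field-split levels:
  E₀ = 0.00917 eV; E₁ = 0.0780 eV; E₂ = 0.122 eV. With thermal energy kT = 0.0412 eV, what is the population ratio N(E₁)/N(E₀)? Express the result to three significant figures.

0.188

n₁/n₀ = exp[−(E₁−E₀)/kT] = exp(−(0.06883 eV)/(0.0412 eV)) = exp(-1.6706) = 0.188.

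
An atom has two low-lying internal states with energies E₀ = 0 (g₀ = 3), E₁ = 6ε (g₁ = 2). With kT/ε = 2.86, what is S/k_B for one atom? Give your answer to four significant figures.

Eᵢ/kT = 0, 2.09790.
Z = Σ gᵢe^(−Eᵢ/kT) = 3·e^(−0) + 2·e^(−2.09790) = 3.00000 + 0.245428 = 3.24543.
⟨E⟩ = Σ EᵢPᵢ = 0.453736 ε.
S/k_B = ln Z + ⟨E⟩/kT = ln(3.24543) + 0.453736/2.86 = 1.17725 + 0.158649 = 1.336.

1.336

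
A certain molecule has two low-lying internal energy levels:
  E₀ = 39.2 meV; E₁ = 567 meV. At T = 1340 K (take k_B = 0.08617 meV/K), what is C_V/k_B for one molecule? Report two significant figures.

0.21

k_BT = 0.08617 × 1340 K = 115.5 meV.
Eᵢ/kT = 0.3394, 4.909.
Z = Σ e^(−Eᵢ/kT) = e^(−0.3394) + e^(−4.909) = 0.7122 + 0.007380 = 0.7196.
⟨E⟩ = 44.61 meV, ⟨E²⟩ = 4818 meV².
C_V/k_B = (⟨E²⟩ − ⟨E⟩²)/(kT)² = (4818 − 1990)/13340 = 0.21.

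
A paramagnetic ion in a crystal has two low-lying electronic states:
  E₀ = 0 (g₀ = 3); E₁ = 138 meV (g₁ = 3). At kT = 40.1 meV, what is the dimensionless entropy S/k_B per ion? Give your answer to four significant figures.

1.237

Eᵢ/kT = 0, 3.44140.
Z = Σ gᵢe^(−Eᵢ/kT) = 3·e^(−0) + 3·e^(−3.44140) = 3.00000 + 0.0960595 = 3.09606.
⟨E⟩ = Σ EᵢPᵢ = 4.28164 meV.
S/k_B = ln Z + ⟨E⟩/kT = ln(3.09606) + 4.28164/40.1 = 1.13013 + 0.106774 = 1.237.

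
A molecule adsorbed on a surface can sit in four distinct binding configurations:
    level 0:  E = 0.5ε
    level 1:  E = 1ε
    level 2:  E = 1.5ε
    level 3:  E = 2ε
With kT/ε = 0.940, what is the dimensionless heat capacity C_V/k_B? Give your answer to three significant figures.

Eᵢ/kT = 0.53191, 1.0638, 1.5957, 2.1277.
Z = Σ e^(−Eᵢ/kT) = e^(−0.53191) + e^(−1.0638) + e^(−1.5957) + e^(−2.1277) = 0.58748 + 0.34514 + 0.20277 + 0.11911 = 1.2545.
⟨E⟩ = 0.94161 ε, ⟨E²⟩ = 1.1357 ε².
C_V/k_B = (⟨E²⟩ − ⟨E⟩²)/(kT)² = (1.1357 − 0.88663)/0.88360 = 0.282.

0.282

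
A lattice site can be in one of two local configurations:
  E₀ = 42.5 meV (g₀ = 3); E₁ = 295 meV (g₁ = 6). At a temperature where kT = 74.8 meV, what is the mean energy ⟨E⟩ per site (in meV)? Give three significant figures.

Eᵢ/kT = 0.56818, 3.9439.
Z = Σ gᵢe^(−Eᵢ/kT) = 3·e^(−0.56818) + 6·e^(−3.9439) = 1.6997 + 0.11624 = 1.8159.
⟨E⟩ = Σ Eᵢ gᵢe^(−Eᵢ/kT) / Z = (42.5·1.6997 + 295·0.11624) / 1.8159 = 58.7 meV.

58.7 meV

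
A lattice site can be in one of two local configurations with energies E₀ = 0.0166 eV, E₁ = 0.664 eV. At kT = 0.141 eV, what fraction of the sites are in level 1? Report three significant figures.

Eᵢ/kT = 0.11773, 4.7092.
Z = Σ e^(−Eᵢ/kT) = e^(−0.11773) + e^(−4.7092) = 0.88894 + 0.0090120 = 0.89795.
P₁ = e^(−E₁/kT) / Z = 0.0090120/0.89795 = 0.0100.

0.0100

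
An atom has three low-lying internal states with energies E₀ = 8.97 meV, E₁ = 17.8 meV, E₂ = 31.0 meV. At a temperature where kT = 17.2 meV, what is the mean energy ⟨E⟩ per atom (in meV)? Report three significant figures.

Eᵢ/kT = 0.52151, 1.0349, 1.8023.
Z = Σ e^(−Eᵢ/kT) = e^(−0.52151) + e^(−1.0349) + e^(−1.8023) = 0.59362 + 0.35526 + 0.16492 = 1.1138.
⟨E⟩ = Σ Eᵢ e^(−Eᵢ/kT) / Z = (8.97·0.59362 + 17.8·0.35526 + 31.0·0.16492) / 1.1138 = 15.0 meV.

15.0 meV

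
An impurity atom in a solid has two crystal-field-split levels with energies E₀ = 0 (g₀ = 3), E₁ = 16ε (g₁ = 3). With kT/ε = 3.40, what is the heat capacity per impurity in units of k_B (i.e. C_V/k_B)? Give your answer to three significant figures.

0.197

Eᵢ/kT = 0, 4.7059.
Z = Σ gᵢe^(−Eᵢ/kT) = 3·e^(−0) + 3·e^(−4.7059) = 3.0000 + 0.027125 = 3.0271.
⟨E⟩ = 0.14337 ε, ⟨E²⟩ = 2.2939 ε².
C_V/k_B = (⟨E²⟩ − ⟨E⟩²)/(kT)² = (2.2939 − 0.020555)/11.560 = 0.197.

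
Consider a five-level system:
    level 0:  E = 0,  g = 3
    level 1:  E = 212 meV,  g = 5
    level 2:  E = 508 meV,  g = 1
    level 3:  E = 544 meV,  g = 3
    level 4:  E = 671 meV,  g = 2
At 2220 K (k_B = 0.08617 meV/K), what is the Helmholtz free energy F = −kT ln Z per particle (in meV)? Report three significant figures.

-306 meV

k_BT = 0.08617 × 2220 K = 191.30 meV.
Eᵢ/kT = 0, 1.1082, 2.6555, 2.8437, 3.5076.
Z = Σ gᵢe^(−Eᵢ/kT) = 3·e^(−0) + 5·e^(−1.1082) + 1·e^(−2.6555) + 3·e^(−2.8437) + 2·e^(−3.5076) = 3.0000 + 1.6508 + 0.070264 + 0.17463 + 0.059938 = 4.9556.
F = −kT ln Z = −191.30 × ln(4.9556) = −191.30 × 1.6005 = -306 meV.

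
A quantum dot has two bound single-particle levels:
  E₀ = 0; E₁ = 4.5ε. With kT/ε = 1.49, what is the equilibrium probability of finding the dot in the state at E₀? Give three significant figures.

0.953

Eᵢ/kT = 0, 3.0201.
Z = Σ e^(−Eᵢ/kT) = e^(−0) + e^(−3.0201) = 1.0000 + 0.048796 = 1.0488.
P₀ = e^(−E₀/kT) / Z = 1.0000/1.0488 = 0.953.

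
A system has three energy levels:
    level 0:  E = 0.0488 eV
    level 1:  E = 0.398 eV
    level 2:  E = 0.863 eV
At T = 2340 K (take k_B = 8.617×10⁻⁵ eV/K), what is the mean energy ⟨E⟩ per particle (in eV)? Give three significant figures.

0.113 eV

k_BT = 8.617×10⁻⁵ × 2340 K = 0.20164 eV.
Eᵢ/kT = 0.24202, 1.9738, 4.2799.
Z = Σ e^(−Eᵢ/kT) = e^(−0.24202) + e^(−1.9738) + e^(−4.2799) = 0.78504 + 0.13893 + 0.013844 = 0.93781.
⟨E⟩ = Σ Eᵢ e^(−Eᵢ/kT) / Z = (0.0488·0.78504 + 0.398·0.13893 + 0.863·0.013844) / 0.93781 = 0.113 eV.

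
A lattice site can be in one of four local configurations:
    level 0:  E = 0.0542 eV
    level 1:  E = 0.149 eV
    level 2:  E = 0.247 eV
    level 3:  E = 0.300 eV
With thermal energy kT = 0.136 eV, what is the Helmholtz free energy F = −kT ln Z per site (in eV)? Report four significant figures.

Eᵢ/kT = 0.398529, 1.09559, 1.81618, 2.20588.
Z = Σ e^(−Eᵢ/kT) = e^(−0.398529) + e^(−1.09559) + e^(−1.81618) + e^(−2.20588) = 0.671307 + 0.334342 + 0.162646 + 0.110154 = 1.27845.
F = −kT ln Z = −0.136 × ln(1.27845) = −0.136 × 0.245648 = -0.03341 eV.

-0.03341 eV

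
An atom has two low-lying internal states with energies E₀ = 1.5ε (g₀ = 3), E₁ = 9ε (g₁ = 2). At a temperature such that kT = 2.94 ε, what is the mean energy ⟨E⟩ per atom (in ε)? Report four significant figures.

Eᵢ/kT = 0.510204, 3.06122.
Z = Σ gᵢe^(−Eᵢ/kT) = 3·e^(−0.510204) + 2·e^(−3.06122) = 1.80112 + 0.0936611 = 1.89478.
⟨E⟩ = Σ Eᵢ gᵢe^(−Eᵢ/kT) / Z = (1.5·1.80112 + 9·0.0936611) / 1.89478 = 1.871 ε.

1.871 ε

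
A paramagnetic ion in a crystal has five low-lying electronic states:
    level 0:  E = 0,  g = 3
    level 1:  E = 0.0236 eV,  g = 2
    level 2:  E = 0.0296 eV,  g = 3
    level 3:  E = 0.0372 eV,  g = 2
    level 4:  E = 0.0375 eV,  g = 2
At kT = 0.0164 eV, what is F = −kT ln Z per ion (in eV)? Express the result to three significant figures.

Eᵢ/kT = 0, 1.4390, 1.8049, 2.2683, 2.2866.
Z = Σ gᵢe^(−Eᵢ/kT) = 3·e^(−0) + 2·e^(−1.4390) + 3·e^(−1.8049) + 2·e^(−2.2683) + 2·e^(−2.2866) = 3.0000 + 0.47433 + 0.49347 + 0.20698 + 0.20322 = 4.3780.
F = −kT ln Z = −0.0164 × ln(4.3780) = −0.0164 × 1.4766 = -0.0242 eV.

-0.0242 eV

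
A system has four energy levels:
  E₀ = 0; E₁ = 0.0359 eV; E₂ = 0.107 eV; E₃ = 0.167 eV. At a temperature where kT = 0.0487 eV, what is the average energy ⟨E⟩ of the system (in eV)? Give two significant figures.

0.021 eV

Eᵢ/kT = 0, 0.7372, 2.197, 3.429.
Z = Σ e^(−Eᵢ/kT) = e^(−0) + e^(−0.7372) + e^(−2.197) + e^(−3.429) = 1.000 + 0.4785 + 0.1111 + 0.03242 = 1.622.
⟨E⟩ = Σ Eᵢ e^(−Eᵢ/kT) / Z = (0·1.000 + 0.0359·0.4785 + 0.107·0.1111 + 0.167·0.03242) / 1.622 = 0.021 eV.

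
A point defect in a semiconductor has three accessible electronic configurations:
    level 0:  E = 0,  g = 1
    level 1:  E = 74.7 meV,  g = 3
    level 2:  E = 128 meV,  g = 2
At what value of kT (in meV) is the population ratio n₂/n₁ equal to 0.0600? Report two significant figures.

n₂/n₁ = (g₂/g₁) exp[−(E₂−E₁)/kT] = 0.0600.
⇒ (E₂−E₁)/kT = ln((2/3)/0.0600) = ln(11.11) = 2.408.
kT = 53.3 meV / 2.408 = 22 meV.

22 meV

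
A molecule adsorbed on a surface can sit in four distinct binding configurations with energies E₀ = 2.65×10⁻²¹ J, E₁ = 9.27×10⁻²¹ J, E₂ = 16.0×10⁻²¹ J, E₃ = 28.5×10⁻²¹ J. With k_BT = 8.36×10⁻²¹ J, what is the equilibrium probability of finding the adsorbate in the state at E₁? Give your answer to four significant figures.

Eᵢ/kT = 0.316986, 1.10885, 1.91388, 3.40909.
Z = Σ e^(−Eᵢ/kT) = e^(−0.316986) + e^(−1.10885) + e^(−1.91388) + e^(−3.40909) = 0.728341 + 0.329938 + 0.147507 + 0.0330713 = 1.23886.
P₁ = e^(−E₁/kT) / Z = 0.329938/1.23886 = 0.2663.

0.2663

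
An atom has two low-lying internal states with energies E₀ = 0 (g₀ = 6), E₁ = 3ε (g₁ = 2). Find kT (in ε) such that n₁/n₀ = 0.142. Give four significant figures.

n₁/n₀ = (g₁/g₀) exp[−(E₁−E₀)/kT] = 0.142.
⇒ (E₁−E₀)/kT = ln((2/6)/0.142) = ln(2.34742) = 0.853317.
kT = 3ε / 0.853317 = 3.516 ε.

3.516 ε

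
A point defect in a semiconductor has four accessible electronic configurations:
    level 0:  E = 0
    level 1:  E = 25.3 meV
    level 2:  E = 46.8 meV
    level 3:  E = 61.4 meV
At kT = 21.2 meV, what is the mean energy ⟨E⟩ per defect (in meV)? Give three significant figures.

11.0 meV

Eᵢ/kT = 0, 1.1934, 2.2075, 2.8962.
Z = Σ e^(−Eᵢ/kT) = e^(−0) + e^(−1.1934) + e^(−2.2075) + e^(−2.8962) = 1.0000 + 0.30319 + 0.10998 + 0.055233 = 1.4684.
⟨E⟩ = Σ Eᵢ e^(−Eᵢ/kT) / Z = (0·1.0000 + 25.3·0.30319 + 46.8·0.10998 + 61.4·0.055233) / 1.4684 = 11.0 meV.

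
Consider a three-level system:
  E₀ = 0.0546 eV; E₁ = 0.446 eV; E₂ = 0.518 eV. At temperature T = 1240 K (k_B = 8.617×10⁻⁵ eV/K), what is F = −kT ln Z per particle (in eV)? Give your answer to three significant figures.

k_BT = 8.617×10⁻⁵ × 1240 K = 0.10685 eV.
Eᵢ/kT = 0.51100, 4.1741, 4.8479.
Z = Σ e^(−Eᵢ/kT) = e^(−0.51100) + e^(−4.1741) + e^(−4.8479) = 0.59990 + 0.015389 + 0.0078448 = 0.62313.
F = −kT ln Z = −0.10685 × ln(0.62313) = −0.10685 × -0.47300 = 0.0505 eV.

0.0505 eV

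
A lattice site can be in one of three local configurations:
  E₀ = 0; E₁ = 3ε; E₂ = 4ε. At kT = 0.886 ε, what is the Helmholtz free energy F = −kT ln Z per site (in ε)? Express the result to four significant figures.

Eᵢ/kT = 0, 3.38600, 4.51467.
Z = Σ e^(−Eᵢ/kT) = e^(−0) + e^(−3.38600) + e^(−4.51467) = 1.00000 + 0.0338438 + 0.0109472 = 1.04479.
F = −kT ln Z = −0.886 × ln(1.04479) = −0.886 × 0.0438159 = -0.03882 ε.

-0.03882 ε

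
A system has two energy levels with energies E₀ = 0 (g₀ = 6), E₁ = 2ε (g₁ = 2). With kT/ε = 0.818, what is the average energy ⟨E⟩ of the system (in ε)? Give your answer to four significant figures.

0.05619 ε

Eᵢ/kT = 0, 2.44499.
Z = Σ gᵢe^(−Eᵢ/kT) = 6·e^(−0) + 2·e^(−2.44499) = 6.00000 + 0.173454 = 6.17345.
⟨E⟩ = Σ Eᵢ gᵢe^(−Eᵢ/kT) / Z = (0·6.00000 + 2·0.173454) / 6.17345 = 0.05619 ε.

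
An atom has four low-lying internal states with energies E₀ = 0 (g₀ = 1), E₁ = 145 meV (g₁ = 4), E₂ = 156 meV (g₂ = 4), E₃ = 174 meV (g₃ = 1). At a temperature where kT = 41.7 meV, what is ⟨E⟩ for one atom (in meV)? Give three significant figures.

Eᵢ/kT = 0, 3.4772, 3.7410, 4.1727.
Z = Σ gᵢe^(−Eᵢ/kT) = 1·e^(−0) + 4·e^(−3.4772) + 4·e^(−3.7410) + 1·e^(−4.1727) = 1.0000 + 0.12358 + 0.094921 + 0.015411 = 1.2339.
⟨E⟩ = Σ Eᵢ gᵢe^(−Eᵢ/kT) / Z = (0·1.0000 + 145·0.12358 + 156·0.094921 + 174·0.015411) / 1.2339 = 28.7 meV.

28.7 meV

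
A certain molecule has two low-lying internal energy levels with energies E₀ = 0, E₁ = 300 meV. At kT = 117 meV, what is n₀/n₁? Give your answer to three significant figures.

n₀/n₁ = exp[−(E₀−E₁)/kT] = exp(−(-300 meV)/(117 meV)) = exp(2.5641) = 13.0.

13.0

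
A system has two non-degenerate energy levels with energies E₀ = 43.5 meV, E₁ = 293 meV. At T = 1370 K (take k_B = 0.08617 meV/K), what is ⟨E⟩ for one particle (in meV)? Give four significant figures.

k_BT = 0.08617 × 1370 K = 118.053 meV.
Eᵢ/kT = 0.368479, 2.48194.
Z = Σ e^(−Eᵢ/kT) = e^(−0.368479) + e^(−2.48194) = 0.691786 + 0.0835809 = 0.775367.
⟨E⟩ = Σ Eᵢ e^(−Eᵢ/kT) / Z = (43.5·0.691786 + 293·0.0835809) / 0.775367 = 70.39 meV.

70.39 meV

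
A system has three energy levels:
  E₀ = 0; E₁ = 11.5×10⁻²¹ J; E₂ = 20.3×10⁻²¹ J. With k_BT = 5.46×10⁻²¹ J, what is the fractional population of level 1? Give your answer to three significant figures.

0.106

Eᵢ/kT = 0, 2.1062, 3.7179.
Z = Σ e^(−Eᵢ/kT) = e^(−0) + e^(−2.1062) + e^(−3.7179) = 1.0000 + 0.12170 + 0.024285 = 1.1460.
P₁ = e^(−E₁/kT) / Z = 0.12170/1.1460 = 0.106.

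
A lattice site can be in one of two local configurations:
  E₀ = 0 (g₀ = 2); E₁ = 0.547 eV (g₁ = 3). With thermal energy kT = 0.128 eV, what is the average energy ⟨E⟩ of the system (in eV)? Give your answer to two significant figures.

Eᵢ/kT = 0, 4.273.
Z = Σ gᵢe^(−Eᵢ/kT) = 2·e^(−0) + 3·e^(−4.273) = 2.000 + 0.04182 = 2.042.
⟨E⟩ = Σ Eᵢ gᵢe^(−Eᵢ/kT) / Z = (0·2.000 + 0.547·0.04182) / 2.042 = 0.011 eV.

0.011 eV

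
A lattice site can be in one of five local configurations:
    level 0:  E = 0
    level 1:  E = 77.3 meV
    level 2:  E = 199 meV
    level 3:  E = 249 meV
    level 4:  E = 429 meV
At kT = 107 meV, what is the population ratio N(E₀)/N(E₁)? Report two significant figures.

2.1

n₀/n₁ = exp[−(E₀−E₁)/kT] = exp(−(-77.3 meV)/(107 meV)) = exp(0.7224) = 2.1.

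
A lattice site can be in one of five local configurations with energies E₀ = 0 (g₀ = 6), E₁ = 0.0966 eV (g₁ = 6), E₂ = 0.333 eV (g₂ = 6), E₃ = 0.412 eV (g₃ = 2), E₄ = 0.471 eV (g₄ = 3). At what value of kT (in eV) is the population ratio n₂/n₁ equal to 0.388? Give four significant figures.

0.2497 eV

n₂/n₁ = (g₂/g₁) exp[−(E₂−E₁)/kT] = 0.388.
⇒ (E₂−E₁)/kT = ln((6/6)/0.388) = ln(2.57732) = 0.946750.
kT = 0.2364 eV / 0.946750 = 0.2497 eV.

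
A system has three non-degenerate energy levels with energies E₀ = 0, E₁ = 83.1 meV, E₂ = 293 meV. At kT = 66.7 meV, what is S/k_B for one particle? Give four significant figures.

Eᵢ/kT = 0, 1.24588, 4.39280.
Z = Σ e^(−Eᵢ/kT) = e^(−0) + e^(−1.24588) + e^(−4.39280) = 1.00000 + 0.287688 + 0.0123661 = 1.30005.
⟨E⟩ = Σ EᵢPᵢ = 21.1762 meV.
S/k_B = ln Z + ⟨E⟩/kT = ln(1.30005) + 21.1762/66.7 = 0.262403 + 0.317484 = 0.5799.

0.5799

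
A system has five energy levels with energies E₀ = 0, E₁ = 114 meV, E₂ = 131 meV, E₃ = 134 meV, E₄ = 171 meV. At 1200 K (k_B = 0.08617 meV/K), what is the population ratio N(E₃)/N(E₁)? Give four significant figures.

k_BT = 0.08617 × 1200 K = 103.404 meV.
n₃/n₁ = exp[−(E₃−E₁)/kT] = exp(−(20 meV)/(103.404 meV)) = exp(-0.193416) = 0.8241.

0.8241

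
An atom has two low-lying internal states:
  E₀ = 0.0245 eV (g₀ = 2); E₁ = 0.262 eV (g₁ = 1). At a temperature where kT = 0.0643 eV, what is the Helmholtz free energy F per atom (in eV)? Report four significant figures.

Eᵢ/kT = 0.381026, 4.07465.
Z = Σ gᵢe^(−Eᵢ/kT) = 2·e^(−0.381026) + 1·e^(−4.07465) = 1.36632 + 0.0169982 = 1.38332.
F = −kT ln Z = −0.0643 × ln(1.38332) = −0.0643 × 0.324486 = -0.02086 eV.

-0.02086 eV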